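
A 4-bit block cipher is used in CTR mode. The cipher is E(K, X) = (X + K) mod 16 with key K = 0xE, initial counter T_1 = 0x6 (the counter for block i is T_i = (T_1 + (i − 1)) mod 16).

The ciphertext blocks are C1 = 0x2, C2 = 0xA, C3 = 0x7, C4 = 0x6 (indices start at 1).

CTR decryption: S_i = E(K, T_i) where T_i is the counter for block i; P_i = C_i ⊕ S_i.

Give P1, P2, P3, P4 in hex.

P1 = 0x6, P2 = 0xF, P3 = 0x1, P4 = 0x1

P1: T = 0x6, S = E(K, T) = 0x4; 0x2 ⊕ 0x4 = 0x6.
P2: T = 0x7, S = E(K, T) = 0x5; 0xA ⊕ 0x5 = 0xF.
P3: T = 0x8, S = E(K, T) = 0x6; 0x7 ⊕ 0x6 = 0x1.
P4: T = 0x9, S = E(K, T) = 0x7; 0x6 ⊕ 0x7 = 0x1.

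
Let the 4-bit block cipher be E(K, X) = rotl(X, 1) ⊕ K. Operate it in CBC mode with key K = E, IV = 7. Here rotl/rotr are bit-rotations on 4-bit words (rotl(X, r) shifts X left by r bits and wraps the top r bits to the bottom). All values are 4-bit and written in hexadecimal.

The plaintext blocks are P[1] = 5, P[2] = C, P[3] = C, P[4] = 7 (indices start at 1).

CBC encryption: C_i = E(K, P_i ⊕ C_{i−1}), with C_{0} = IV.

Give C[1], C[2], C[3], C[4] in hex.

C[1]: P[1] ⊕ 7 = 2; E(K, 2) = A.
C[2]: P[2] ⊕ A = 6; E(K, 6) = 2.
C[3]: P[3] ⊕ 2 = E; E(K, E) = 3.
C[4]: P[4] ⊕ 3 = 4; E(K, 4) = 6.

C[1] = A, C[2] = 2, C[3] = 3, C[4] = 6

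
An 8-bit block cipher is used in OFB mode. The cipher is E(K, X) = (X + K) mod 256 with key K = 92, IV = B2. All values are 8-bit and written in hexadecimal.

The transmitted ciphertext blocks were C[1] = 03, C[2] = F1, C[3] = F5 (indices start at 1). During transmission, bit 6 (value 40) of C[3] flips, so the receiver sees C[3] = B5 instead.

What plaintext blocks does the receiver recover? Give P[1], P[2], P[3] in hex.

P[1] = 47, P[2] = 27, P[3] = DD

OFB decryption: S_i = E(K, S_{i−1}) with S_{0} = IV; P_i = C_i ⊕ S_i.
Only C[3] changed, to B5. In OFB, a change in C_i flips the same bit in P_i only; the keystream is unaffected. Decrypting the received ciphertext:
P[1]: S = E(K, B2) = 44; 03 ⊕ 44 = 47.
P[2]: S = E(K, 44) = D6; F1 ⊕ D6 = 27.
P[3]: S = E(K, D6) = 68; B5 ⊕ 68 = DD.
Blocks that differ from the original plaintext: P[3].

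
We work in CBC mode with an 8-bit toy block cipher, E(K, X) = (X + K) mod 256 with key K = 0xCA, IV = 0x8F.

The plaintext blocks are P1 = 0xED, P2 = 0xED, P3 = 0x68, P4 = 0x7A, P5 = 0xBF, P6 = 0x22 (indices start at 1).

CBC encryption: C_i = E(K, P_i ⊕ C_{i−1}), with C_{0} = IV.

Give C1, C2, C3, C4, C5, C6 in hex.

C1 = 0x2C, C2 = 0x8B, C3 = 0xAD, C4 = 0xA1, C5 = 0xE8, C6 = 0x94

C1: P1 ⊕ 0x8F = 0x62; E(K, 0x62) = 0x2C.
C2: P2 ⊕ 0x2C = 0xC1; E(K, 0xC1) = 0x8B.
C3: P3 ⊕ 0x8B = 0xE3; E(K, 0xE3) = 0xAD.
C4: P4 ⊕ 0xAD = 0xD7; E(K, 0xD7) = 0xA1.
C5: P5 ⊕ 0xA1 = 0x1E; E(K, 0x1E) = 0xE8.
C6: P6 ⊕ 0xE8 = 0xCA; E(K, 0xCA) = 0x94.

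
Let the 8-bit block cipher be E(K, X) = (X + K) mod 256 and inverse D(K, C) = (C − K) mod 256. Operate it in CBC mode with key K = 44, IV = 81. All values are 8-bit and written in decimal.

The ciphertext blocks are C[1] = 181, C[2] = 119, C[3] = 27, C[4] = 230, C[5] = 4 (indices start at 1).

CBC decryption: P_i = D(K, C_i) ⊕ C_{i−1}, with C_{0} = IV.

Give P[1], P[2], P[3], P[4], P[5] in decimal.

P[1] = 216, P[2] = 254, P[3] = 152, P[4] = 161, P[5] = 62

P[1]: D(K, 181) = 137; 137 ⊕ 81 = 216.
P[2]: D(K, 119) = 75; 75 ⊕ 181 = 254.
P[3]: D(K, 27) = 239; 239 ⊕ 119 = 152.
P[4]: D(K, 230) = 186; 186 ⊕ 27 = 161.
P[5]: D(K, 4) = 216; 216 ⊕ 230 = 62.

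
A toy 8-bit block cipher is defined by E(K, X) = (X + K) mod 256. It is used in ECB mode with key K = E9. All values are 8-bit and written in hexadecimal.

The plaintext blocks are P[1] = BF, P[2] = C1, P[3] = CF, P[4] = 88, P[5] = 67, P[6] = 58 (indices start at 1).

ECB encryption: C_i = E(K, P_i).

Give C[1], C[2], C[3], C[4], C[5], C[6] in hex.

C[1] = A8, C[2] = AA, C[3] = B8, C[4] = 71, C[5] = 50, C[6] = 41

C[1]: E(K, BF) = A8.
C[2]: E(K, C1) = AA.
C[3]: E(K, CF) = B8.
C[4]: E(K, 88) = 71.
C[5]: E(K, 67) = 50.
C[6]: E(K, 58) = 41.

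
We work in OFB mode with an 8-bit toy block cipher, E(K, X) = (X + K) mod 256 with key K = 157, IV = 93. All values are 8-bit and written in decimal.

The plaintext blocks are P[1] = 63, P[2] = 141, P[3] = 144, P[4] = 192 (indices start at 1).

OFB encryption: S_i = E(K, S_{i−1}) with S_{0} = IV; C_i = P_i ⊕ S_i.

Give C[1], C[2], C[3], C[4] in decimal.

C[1] = 197, C[2] = 26, C[3] = 164, C[4] = 17

C[1]: S = E(K, 93) = 250; 63 ⊕ 250 = 197.
C[2]: S = E(K, 250) = 151; 141 ⊕ 151 = 26.
C[3]: S = E(K, 151) = 52; 144 ⊕ 52 = 164.
C[4]: S = E(K, 52) = 209; 192 ⊕ 209 = 17.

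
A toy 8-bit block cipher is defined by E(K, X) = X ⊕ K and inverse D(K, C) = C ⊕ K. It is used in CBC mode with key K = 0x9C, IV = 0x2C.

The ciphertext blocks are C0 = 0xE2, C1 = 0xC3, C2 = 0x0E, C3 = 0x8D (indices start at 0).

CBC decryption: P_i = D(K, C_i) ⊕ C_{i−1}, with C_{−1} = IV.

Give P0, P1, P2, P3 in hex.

P0 = 0x52, P1 = 0xBD, P2 = 0x51, P3 = 0x1F

P0: D(K, 0xE2) = 0x7E; 0x7E ⊕ 0x2C = 0x52.
P1: D(K, 0xC3) = 0x5F; 0x5F ⊕ 0xE2 = 0xBD.
P2: D(K, 0x0E) = 0x92; 0x92 ⊕ 0xC3 = 0x51.
P3: D(K, 0x8D) = 0x11; 0x11 ⊕ 0x0E = 0x1F.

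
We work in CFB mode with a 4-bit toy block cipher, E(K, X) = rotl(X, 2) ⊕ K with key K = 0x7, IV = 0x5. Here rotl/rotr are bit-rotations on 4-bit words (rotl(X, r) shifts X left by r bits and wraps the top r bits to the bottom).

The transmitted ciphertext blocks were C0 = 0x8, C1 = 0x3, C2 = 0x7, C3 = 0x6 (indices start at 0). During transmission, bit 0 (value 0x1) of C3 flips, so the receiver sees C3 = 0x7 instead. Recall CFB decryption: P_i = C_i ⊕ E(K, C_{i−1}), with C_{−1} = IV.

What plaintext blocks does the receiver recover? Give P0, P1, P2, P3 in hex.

P0 = 0xA, P1 = 0x6, P2 = 0xC, P3 = 0xD

Only C3 changed, to 0x7. In CFB, a change in C_i flips the same bit in P_i and garbles P_{i+1}. Decrypting the received ciphertext:
P0: E(K, 0x5) = 0x2; 0x8 ⊕ 0x2 = 0xA.
P1: E(K, 0x8) = 0x5; 0x3 ⊕ 0x5 = 0x6.
P2: E(K, 0x3) = 0xB; 0x7 ⊕ 0xB = 0xC.
P3: E(K, 0x7) = 0xA; 0x7 ⊕ 0xA = 0xD.
Blocks that differ from the original plaintext: P3.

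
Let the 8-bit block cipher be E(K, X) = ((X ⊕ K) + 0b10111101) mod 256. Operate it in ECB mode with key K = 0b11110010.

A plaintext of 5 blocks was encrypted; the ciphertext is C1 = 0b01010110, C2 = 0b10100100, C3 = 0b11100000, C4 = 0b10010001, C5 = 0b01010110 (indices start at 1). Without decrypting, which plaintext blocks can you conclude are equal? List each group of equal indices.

ECB encrypts each block independently with the same key, so equal ciphertext blocks imply equal plaintext blocks.
C1 = C5 = 0b01010110, so P1 = P5.

P1 = P5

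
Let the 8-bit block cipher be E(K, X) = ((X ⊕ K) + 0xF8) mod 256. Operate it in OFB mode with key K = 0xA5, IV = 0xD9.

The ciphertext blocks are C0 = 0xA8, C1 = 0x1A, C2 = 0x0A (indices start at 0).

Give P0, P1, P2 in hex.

P0 = 0xDC, P1 = 0xD3, P2 = 0x6E

OFB decryption: S_i = E(K, S_{i−1}) with S_{−1} = IV; P_i = C_i ⊕ S_i.
P0: S = E(K, 0xD9) = 0x74; 0xA8 ⊕ 0x74 = 0xDC.
P1: S = E(K, 0x74) = 0xC9; 0x1A ⊕ 0xC9 = 0xD3.
P2: S = E(K, 0xC9) = 0x64; 0x0A ⊕ 0x64 = 0x6E.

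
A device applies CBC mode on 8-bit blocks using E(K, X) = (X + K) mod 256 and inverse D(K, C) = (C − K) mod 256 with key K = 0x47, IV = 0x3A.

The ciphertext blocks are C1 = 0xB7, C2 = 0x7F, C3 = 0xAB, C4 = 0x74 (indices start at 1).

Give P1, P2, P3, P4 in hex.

CBC decryption: P_i = D(K, C_i) ⊕ C_{i−1}, with C_{0} = IV.
P1: D(K, 0xB7) = 0x70; 0x70 ⊕ 0x3A = 0x4A.
P2: D(K, 0x7F) = 0x38; 0x38 ⊕ 0xB7 = 0x8F.
P3: D(K, 0xAB) = 0x64; 0x64 ⊕ 0x7F = 0x1B.
P4: D(K, 0x74) = 0x2D; 0x2D ⊕ 0xAB = 0x86.

P1 = 0x4A, P2 = 0x8F, P3 = 0x1B, P4 = 0x86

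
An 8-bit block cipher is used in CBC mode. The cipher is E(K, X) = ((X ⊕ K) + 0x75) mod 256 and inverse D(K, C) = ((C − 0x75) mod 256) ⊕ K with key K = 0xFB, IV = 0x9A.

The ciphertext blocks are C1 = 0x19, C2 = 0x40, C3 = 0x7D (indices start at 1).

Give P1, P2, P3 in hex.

P1 = 0xC5, P2 = 0x29, P3 = 0xB3

CBC decryption: P_i = D(K, C_i) ⊕ C_{i−1}, with C_{0} = IV.
P1: D(K, 0x19) = 0x5F; 0x5F ⊕ 0x9A = 0xC5.
P2: D(K, 0x40) = 0x30; 0x30 ⊕ 0x19 = 0x29.
P3: D(K, 0x7D) = 0xF3; 0xF3 ⊕ 0x40 = 0xB3.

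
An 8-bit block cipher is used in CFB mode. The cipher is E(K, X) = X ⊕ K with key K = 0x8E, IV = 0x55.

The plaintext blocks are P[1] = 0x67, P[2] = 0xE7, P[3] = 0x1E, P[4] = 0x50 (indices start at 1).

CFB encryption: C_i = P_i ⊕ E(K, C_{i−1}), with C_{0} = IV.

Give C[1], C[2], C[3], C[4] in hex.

C[1] = 0xBC, C[2] = 0xD5, C[3] = 0x45, C[4] = 0x9B

C[1]: E(K, 0x55) = 0xDB; 0x67 ⊕ 0xDB = 0xBC.
C[2]: E(K, 0xBC) = 0x32; 0xE7 ⊕ 0x32 = 0xD5.
C[3]: E(K, 0xD5) = 0x5B; 0x1E ⊕ 0x5B = 0x45.
C[4]: E(K, 0x45) = 0xCB; 0x50 ⊕ 0xCB = 0x9B.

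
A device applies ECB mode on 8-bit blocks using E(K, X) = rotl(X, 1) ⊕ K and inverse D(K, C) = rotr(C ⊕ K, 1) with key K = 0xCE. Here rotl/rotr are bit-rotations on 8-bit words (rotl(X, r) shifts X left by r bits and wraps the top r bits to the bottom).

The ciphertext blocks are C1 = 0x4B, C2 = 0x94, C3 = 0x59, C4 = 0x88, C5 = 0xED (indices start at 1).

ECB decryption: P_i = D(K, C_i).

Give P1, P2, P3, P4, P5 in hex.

P1: D(K, 0x4B) = 0xC2.
P2: D(K, 0x94) = 0x2D.
P3: D(K, 0x59) = 0xCB.
P4: D(K, 0x88) = 0x23.
P5: D(K, 0xED) = 0x91.

P1 = 0xC2, P2 = 0x2D, P3 = 0xCB, P4 = 0x23, P5 = 0x91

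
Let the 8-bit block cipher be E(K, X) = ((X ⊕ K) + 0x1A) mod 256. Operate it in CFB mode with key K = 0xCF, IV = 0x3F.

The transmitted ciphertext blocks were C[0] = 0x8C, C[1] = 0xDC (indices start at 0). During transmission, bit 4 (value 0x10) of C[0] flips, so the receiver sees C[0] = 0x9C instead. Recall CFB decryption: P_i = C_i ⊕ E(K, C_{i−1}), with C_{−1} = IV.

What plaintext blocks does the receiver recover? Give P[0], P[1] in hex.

P[0] = 0x96, P[1] = 0xB1

Only C[0] changed, to 0x9C. In CFB, a change in C_i flips the same bit in P_i and garbles P_{i+1}. Decrypting the received ciphertext:
P[0]: E(K, 0x3F) = 0x0A; 0x9C ⊕ 0x0A = 0x96.
P[1]: E(K, 0x9C) = 0x6D; 0xDC ⊕ 0x6D = 0xB1.
Blocks that differ from the original plaintext: P[0], P[1].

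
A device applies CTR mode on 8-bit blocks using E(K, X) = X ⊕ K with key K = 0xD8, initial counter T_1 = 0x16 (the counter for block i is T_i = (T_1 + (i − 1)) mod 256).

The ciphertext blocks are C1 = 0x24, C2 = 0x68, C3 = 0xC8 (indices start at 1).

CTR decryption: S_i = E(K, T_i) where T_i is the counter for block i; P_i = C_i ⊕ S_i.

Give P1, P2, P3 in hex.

P1: T = 0x16, S = E(K, T) = 0xCE; 0x24 ⊕ 0xCE = 0xEA.
P2: T = 0x17, S = E(K, T) = 0xCF; 0x68 ⊕ 0xCF = 0xA7.
P3: T = 0x18, S = E(K, T) = 0xC0; 0xC8 ⊕ 0xC0 = 0x08.

P1 = 0xEA, P2 = 0xA7, P3 = 0x08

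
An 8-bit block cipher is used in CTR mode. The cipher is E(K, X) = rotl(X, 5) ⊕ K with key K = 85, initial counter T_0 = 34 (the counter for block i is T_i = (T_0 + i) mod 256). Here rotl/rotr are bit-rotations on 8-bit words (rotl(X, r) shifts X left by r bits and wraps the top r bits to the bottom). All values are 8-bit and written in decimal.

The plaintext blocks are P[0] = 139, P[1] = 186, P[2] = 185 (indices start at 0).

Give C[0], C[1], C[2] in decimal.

CTR encryption: S_i = E(K, T_i) where T_i is the counter for block i; C_i = P_i ⊕ S_i.
C[0]: T = 34, S = E(K, T) = 17; 139 ⊕ 17 = 154.
C[1]: T = 35, S = E(K, T) = 49; 186 ⊕ 49 = 139.
C[2]: T = 36, S = E(K, T) = 209; 185 ⊕ 209 = 104.

C[0] = 154, C[1] = 139, C[2] = 104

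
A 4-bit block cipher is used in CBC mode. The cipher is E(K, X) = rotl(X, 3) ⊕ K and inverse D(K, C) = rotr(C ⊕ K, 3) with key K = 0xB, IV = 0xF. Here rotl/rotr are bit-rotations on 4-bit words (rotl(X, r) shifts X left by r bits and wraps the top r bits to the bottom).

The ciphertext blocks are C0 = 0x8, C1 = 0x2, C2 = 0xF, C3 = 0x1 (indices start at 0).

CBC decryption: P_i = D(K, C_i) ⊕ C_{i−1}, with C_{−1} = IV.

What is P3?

P3: D(K, 0x1) = 0x5; 0x5 ⊕ 0xF = 0xA.

P3 = 0xA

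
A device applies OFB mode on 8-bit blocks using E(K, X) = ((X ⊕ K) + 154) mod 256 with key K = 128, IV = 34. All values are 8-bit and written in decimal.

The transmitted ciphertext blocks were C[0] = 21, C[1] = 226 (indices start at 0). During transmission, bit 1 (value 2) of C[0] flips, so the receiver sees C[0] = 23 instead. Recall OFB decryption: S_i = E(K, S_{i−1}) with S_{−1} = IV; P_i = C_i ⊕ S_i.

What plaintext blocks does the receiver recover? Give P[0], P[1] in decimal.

P[0] = 43, P[1] = 180

Only C[0] changed, to 23. In OFB, a change in C_i flips the same bit in P_i only; the keystream is unaffected. Decrypting the received ciphertext:
P[0]: S = E(K, 34) = 60; 23 ⊕ 60 = 43.
P[1]: S = E(K, 60) = 86; 226 ⊕ 86 = 180.
Blocks that differ from the original plaintext: P[0].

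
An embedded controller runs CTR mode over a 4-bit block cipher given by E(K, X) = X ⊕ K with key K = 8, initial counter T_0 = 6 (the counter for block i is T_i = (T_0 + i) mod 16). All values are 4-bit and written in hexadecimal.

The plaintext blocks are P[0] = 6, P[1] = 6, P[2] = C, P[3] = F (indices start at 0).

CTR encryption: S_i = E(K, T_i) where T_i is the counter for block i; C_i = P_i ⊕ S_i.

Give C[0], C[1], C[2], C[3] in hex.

C[0] = 8, C[1] = 9, C[2] = C, C[3] = E

C[0]: T = 6, S = E(K, T) = E; 6 ⊕ E = 8.
C[1]: T = 7, S = E(K, T) = F; 6 ⊕ F = 9.
C[2]: T = 8, S = E(K, T) = 0; C ⊕ 0 = C.
C[3]: T = 9, S = E(K, T) = 1; F ⊕ 1 = E.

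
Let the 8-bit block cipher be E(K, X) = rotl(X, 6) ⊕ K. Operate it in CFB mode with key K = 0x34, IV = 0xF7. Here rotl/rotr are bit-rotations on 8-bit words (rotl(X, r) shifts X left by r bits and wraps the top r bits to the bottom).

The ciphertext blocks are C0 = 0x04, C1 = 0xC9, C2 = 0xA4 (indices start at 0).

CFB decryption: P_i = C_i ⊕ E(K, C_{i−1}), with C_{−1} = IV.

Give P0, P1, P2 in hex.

P0 = 0xCD, P1 = 0xFC, P2 = 0xE2

P0: E(K, 0xF7) = 0xC9; 0x04 ⊕ 0xC9 = 0xCD.
P1: E(K, 0x04) = 0x35; 0xC9 ⊕ 0x35 = 0xFC.
P2: E(K, 0xC9) = 0x46; 0xA4 ⊕ 0x46 = 0xE2.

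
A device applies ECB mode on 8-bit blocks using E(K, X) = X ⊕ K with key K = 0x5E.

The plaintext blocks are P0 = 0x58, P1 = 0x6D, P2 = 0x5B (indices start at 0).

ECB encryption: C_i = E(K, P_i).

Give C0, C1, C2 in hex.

C0: E(K, 0x58) = 0x06.
C1: E(K, 0x6D) = 0x33.
C2: E(K, 0x5B) = 0x05.

C0 = 0x06, C1 = 0x33, C2 = 0x05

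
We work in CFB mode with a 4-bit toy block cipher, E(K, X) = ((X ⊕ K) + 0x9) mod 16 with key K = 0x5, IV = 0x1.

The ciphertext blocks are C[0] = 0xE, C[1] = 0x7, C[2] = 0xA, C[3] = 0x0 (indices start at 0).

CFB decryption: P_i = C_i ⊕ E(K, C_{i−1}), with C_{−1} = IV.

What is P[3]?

P[3]: E(K, 0xA) = 0x8; 0x0 ⊕ 0x8 = 0x8.

P[3] = 0x8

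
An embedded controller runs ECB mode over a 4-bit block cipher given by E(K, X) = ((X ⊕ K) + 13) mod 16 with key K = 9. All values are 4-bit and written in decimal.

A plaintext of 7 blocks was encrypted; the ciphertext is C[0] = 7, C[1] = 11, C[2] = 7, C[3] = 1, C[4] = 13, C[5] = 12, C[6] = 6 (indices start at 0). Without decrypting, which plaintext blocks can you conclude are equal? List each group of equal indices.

ECB encrypts each block independently with the same key, so equal ciphertext blocks imply equal plaintext blocks.
C[0] = C[2] = 7, so P[0] = P[2].

P[0] = P[2]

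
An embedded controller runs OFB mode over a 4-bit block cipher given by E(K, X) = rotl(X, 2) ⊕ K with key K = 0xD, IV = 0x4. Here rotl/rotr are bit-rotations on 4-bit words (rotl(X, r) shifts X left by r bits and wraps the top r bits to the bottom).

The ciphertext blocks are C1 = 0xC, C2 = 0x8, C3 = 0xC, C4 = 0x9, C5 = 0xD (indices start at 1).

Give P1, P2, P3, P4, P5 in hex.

P1 = 0x0, P2 = 0x6, P3 = 0xA, P4 = 0xD, P5 = 0x1

OFB decryption: S_i = E(K, S_{i−1}) with S_{0} = IV; P_i = C_i ⊕ S_i.
P1: S = E(K, 0x4) = 0xC; 0xC ⊕ 0xC = 0x0.
P2: S = E(K, 0xC) = 0xE; 0x8 ⊕ 0xE = 0x6.
P3: S = E(K, 0xE) = 0x6; 0xC ⊕ 0x6 = 0xA.
P4: S = E(K, 0x6) = 0x4; 0x9 ⊕ 0x4 = 0xD.
P5: S = E(K, 0x4) = 0xC; 0xD ⊕ 0xC = 0x1.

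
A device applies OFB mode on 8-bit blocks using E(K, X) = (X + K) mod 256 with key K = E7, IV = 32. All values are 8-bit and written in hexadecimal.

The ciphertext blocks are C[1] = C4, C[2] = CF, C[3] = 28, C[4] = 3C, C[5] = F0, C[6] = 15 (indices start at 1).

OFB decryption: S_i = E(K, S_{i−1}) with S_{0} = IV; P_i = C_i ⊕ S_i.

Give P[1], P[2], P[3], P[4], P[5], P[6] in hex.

P[1] = DD, P[2] = CF, P[3] = CF, P[4] = F2, P[5] = 45, P[6] = 89

P[1]: S = E(K, 32) = 19; C4 ⊕ 19 = DD.
P[2]: S = E(K, 19) = 00; CF ⊕ 00 = CF.
P[3]: S = E(K, 00) = E7; 28 ⊕ E7 = CF.
P[4]: S = E(K, E7) = CE; 3C ⊕ CE = F2.
P[5]: S = E(K, CE) = B5; F0 ⊕ B5 = 45.
P[6]: S = E(K, B5) = 9C; 15 ⊕ 9C = 89.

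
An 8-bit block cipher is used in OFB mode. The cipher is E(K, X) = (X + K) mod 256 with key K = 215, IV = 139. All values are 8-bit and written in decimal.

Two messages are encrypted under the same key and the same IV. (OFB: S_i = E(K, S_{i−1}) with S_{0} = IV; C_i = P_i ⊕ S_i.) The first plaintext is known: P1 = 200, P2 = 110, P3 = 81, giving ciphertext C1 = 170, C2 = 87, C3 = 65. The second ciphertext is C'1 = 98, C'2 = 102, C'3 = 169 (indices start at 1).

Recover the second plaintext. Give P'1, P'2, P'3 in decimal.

P'1 = 0, P'2 = 95, P'3 = 185

In OFB with a reused IV, both messages share the same keystream S_i, so C_i ⊕ C'_i = P_i ⊕ P'_i and thus P'_i = P_i ⊕ C_i ⊕ C'_i.
P'1: 200 ⊕ 170 ⊕ 98 = 0.
P'2: 110 ⊕ 87 ⊕ 102 = 95.
P'3: 81 ⊕ 65 ⊕ 169 = 185.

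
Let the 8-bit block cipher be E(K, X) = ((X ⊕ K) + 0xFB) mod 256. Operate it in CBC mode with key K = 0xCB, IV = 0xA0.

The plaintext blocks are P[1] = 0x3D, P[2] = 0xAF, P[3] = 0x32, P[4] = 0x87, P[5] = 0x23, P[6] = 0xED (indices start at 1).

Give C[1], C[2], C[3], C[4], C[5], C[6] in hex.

C[1] = 0x51, C[2] = 0x30, C[3] = 0xC4, C[4] = 0x83, C[5] = 0x66, C[6] = 0x3B

CBC encryption: C_i = E(K, P_i ⊕ C_{i−1}), with C_{0} = IV.
C[1]: P[1] ⊕ 0xA0 = 0x9D; E(K, 0x9D) = 0x51.
C[2]: P[2] ⊕ 0x51 = 0xFE; E(K, 0xFE) = 0x30.
C[3]: P[3] ⊕ 0x30 = 0x02; E(K, 0x02) = 0xC4.
C[4]: P[4] ⊕ 0xC4 = 0x43; E(K, 0x43) = 0x83.
C[5]: P[5] ⊕ 0x83 = 0xA0; E(K, 0xA0) = 0x66.
C[6]: P[6] ⊕ 0x66 = 0x8B; E(K, 0x8B) = 0x3B.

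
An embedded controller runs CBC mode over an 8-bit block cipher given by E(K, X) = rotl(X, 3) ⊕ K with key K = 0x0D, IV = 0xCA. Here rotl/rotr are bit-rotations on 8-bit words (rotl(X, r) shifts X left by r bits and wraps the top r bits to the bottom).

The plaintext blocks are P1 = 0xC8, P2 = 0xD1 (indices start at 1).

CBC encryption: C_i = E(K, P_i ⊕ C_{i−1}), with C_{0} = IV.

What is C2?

C1: P1 ⊕ 0xCA = 0x02; E(K, 0x02) = 0x1D.
C2: P2 ⊕ 0x1D = 0xCC; E(K, 0xCC) = 0x6B.

C2 = 0x6B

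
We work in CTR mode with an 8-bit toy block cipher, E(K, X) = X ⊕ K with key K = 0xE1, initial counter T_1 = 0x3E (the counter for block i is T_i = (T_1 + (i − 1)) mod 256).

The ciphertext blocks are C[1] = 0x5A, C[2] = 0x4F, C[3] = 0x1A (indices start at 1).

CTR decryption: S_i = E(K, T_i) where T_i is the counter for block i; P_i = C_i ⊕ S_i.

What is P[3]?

P[3]: T = 0x40, S = E(K, T) = 0xA1; 0x1A ⊕ 0xA1 = 0xBB.

P[3] = 0xBB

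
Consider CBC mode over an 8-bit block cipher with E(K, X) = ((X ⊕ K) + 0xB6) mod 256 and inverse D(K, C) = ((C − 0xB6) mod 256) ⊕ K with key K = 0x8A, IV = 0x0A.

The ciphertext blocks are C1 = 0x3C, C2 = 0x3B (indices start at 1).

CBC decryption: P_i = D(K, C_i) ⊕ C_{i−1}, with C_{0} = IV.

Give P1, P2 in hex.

P1 = 0x06, P2 = 0x33

P1: D(K, 0x3C) = 0x0C; 0x0C ⊕ 0x0A = 0x06.
P2: D(K, 0x3B) = 0x0F; 0x0F ⊕ 0x3C = 0x33.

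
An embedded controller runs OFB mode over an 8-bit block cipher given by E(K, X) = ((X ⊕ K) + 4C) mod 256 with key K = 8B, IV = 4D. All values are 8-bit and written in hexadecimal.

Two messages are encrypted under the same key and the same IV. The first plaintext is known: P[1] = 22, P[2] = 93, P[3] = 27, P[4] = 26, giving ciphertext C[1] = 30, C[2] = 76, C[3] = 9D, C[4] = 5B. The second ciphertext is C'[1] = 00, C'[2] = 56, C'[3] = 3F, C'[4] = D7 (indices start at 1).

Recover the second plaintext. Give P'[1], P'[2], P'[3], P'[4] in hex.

In OFB with a reused IV, both messages share the same keystream S_i, so C_i ⊕ C'_i = P_i ⊕ P'_i and thus P'_i = P_i ⊕ C_i ⊕ C'_i.
P'[1]: 22 ⊕ 30 ⊕ 00 = 12.
P'[2]: 93 ⊕ 76 ⊕ 56 = B3.
P'[3]: 27 ⊕ 9D ⊕ 3F = 85.
P'[4]: 26 ⊕ 5B ⊕ D7 = AA.

P'[1] = 12, P'[2] = B3, P'[3] = 85, P'[4] = AA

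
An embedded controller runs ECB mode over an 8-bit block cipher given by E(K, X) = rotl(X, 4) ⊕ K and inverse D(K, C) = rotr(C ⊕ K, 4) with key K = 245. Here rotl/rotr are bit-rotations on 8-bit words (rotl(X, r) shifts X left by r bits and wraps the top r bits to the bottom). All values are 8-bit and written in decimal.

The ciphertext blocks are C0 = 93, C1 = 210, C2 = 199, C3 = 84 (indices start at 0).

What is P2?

P2 = 35

ECB decryption: P_i = D(K, C_i).
P2: D(K, 199) = 35.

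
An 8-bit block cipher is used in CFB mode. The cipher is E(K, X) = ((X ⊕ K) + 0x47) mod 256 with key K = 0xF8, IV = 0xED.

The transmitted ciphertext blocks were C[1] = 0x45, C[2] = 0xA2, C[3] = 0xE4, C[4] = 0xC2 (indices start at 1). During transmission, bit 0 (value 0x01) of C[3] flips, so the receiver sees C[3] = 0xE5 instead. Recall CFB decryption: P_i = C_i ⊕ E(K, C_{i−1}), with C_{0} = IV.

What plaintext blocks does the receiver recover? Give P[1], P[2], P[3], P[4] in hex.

Only C[3] changed, to 0xE5. In CFB, a change in C_i flips the same bit in P_i and garbles P_{i+1}. Decrypting the received ciphertext:
P[1]: E(K, 0xED) = 0x5C; 0x45 ⊕ 0x5C = 0x19.
P[2]: E(K, 0x45) = 0x04; 0xA2 ⊕ 0x04 = 0xA6.
P[3]: E(K, 0xA2) = 0xA1; 0xE5 ⊕ 0xA1 = 0x44.
P[4]: E(K, 0xE5) = 0x64; 0xC2 ⊕ 0x64 = 0xA6.
Blocks that differ from the original plaintext: P[3], P[4].

P[1] = 0x19, P[2] = 0xA6, P[3] = 0x44, P[4] = 0xA6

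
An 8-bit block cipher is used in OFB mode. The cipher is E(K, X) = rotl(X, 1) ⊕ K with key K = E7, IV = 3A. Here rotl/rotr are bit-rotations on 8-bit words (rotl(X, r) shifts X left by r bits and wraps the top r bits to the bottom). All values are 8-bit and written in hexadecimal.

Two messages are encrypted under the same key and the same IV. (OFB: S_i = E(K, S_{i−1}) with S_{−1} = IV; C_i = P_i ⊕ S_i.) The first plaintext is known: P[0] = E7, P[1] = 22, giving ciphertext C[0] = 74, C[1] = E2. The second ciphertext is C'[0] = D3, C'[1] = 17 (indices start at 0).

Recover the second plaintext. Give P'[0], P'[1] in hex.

P'[0] = 40, P'[1] = D7

In OFB with a reused IV, both messages share the same keystream S_i, so C_i ⊕ C'_i = P_i ⊕ P'_i and thus P'_i = P_i ⊕ C_i ⊕ C'_i.
P'[0]: E7 ⊕ 74 ⊕ D3 = 40.
P'[1]: 22 ⊕ E2 ⊕ 17 = D7.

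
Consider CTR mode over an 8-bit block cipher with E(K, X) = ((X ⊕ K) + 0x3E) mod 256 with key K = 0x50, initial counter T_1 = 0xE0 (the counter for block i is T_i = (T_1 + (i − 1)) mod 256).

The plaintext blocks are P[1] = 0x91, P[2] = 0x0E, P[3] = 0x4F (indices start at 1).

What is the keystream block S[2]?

CTR encryption: S_i = E(K, T_i) where T_i is the counter for block i; C_i = P_i ⊕ S_i.
C[1]: T = 0xE0, S = E(K, T) = 0xEE; 0x91 ⊕ 0xEE = 0x7F.
C[2]: T = 0xE1, S = E(K, T) = 0xEF; 0x0E ⊕ 0xEF = 0xE1.
So S[2] = 0xEF.

0xEF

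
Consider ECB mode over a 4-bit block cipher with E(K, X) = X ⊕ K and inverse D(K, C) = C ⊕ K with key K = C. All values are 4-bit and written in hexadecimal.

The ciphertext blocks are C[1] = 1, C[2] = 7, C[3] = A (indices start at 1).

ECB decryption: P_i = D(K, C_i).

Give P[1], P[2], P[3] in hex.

P[1] = D, P[2] = B, P[3] = 6

P[1]: D(K, 1) = D.
P[2]: D(K, 7) = B.
P[3]: D(K, A) = 6.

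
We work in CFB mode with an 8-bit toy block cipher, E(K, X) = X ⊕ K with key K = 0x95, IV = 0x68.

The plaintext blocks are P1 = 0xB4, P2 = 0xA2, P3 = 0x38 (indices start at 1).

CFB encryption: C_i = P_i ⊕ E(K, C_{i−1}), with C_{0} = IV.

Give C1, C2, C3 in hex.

C1 = 0x49, C2 = 0x7E, C3 = 0xD3

C1: E(K, 0x68) = 0xFD; 0xB4 ⊕ 0xFD = 0x49.
C2: E(K, 0x49) = 0xDC; 0xA2 ⊕ 0xDC = 0x7E.
C3: E(K, 0x7E) = 0xEB; 0x38 ⊕ 0xEB = 0xD3.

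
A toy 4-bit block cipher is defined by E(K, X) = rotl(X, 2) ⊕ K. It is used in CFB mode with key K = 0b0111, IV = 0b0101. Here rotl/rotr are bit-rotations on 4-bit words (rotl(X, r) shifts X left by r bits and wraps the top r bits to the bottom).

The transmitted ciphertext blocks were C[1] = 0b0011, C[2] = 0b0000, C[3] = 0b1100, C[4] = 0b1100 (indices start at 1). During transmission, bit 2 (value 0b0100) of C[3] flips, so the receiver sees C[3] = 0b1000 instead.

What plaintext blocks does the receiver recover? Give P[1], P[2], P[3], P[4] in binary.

CFB decryption: P_i = C_i ⊕ E(K, C_{i−1}), with C_{0} = IV.
Only C[3] changed, to 0b1000. In CFB, a change in C_i flips the same bit in P_i and garbles P_{i+1}. Decrypting the received ciphertext:
P[1]: E(K, 0b0101) = 0b0010; 0b0011 ⊕ 0b0010 = 0b0001.
P[2]: E(K, 0b0011) = 0b1011; 0b0000 ⊕ 0b1011 = 0b1011.
P[3]: E(K, 0b0000) = 0b0111; 0b1000 ⊕ 0b0111 = 0b1111.
P[4]: E(K, 0b1000) = 0b0101; 0b1100 ⊕ 0b0101 = 0b1001.
Blocks that differ from the original plaintext: P[3], P[4].

P[1] = 0b0001, P[2] = 0b1011, P[3] = 0b1111, P[4] = 0b1001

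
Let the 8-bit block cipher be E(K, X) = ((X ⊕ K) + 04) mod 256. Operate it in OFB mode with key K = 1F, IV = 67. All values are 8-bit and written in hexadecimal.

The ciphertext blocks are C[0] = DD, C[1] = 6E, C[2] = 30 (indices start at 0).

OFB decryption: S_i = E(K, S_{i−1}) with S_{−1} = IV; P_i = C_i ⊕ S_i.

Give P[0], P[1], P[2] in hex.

P[0] = A1, P[1] = 09, P[2] = 4C

P[0]: S = E(K, 67) = 7C; DD ⊕ 7C = A1.
P[1]: S = E(K, 7C) = 67; 6E ⊕ 67 = 09.
P[2]: S = E(K, 67) = 7C; 30 ⊕ 7C = 4C.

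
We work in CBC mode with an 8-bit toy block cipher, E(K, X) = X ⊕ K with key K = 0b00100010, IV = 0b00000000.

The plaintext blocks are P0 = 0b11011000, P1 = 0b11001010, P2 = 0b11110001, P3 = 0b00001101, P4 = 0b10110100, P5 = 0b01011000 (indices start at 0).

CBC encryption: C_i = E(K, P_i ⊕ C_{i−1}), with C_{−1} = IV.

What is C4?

C0: P0 ⊕ 0b00000000 = 0b11011000; E(K, 0b11011000) = 0b11111010.
C1: P1 ⊕ 0b11111010 = 0b00110000; E(K, 0b00110000) = 0b00010010.
C2: P2 ⊕ 0b00010010 = 0b11100011; E(K, 0b11100011) = 0b11000001.
C3: P3 ⊕ 0b11000001 = 0b11001100; E(K, 0b11001100) = 0b11101110.
C4: P4 ⊕ 0b11101110 = 0b01011010; E(K, 0b01011010) = 0b01111000.

C4 = 0b01111000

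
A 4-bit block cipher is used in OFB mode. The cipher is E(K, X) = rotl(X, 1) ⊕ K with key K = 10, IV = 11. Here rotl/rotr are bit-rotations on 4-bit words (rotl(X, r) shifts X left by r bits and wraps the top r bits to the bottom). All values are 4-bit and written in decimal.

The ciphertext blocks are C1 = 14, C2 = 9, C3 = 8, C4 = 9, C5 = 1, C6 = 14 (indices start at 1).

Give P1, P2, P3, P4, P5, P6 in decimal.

P1 = 3, P2 = 8, P3 = 0, P4 = 2, P5 = 12, P6 = 15

OFB decryption: S_i = E(K, S_{i−1}) with S_{0} = IV; P_i = C_i ⊕ S_i.
P1: S = E(K, 11) = 13; 14 ⊕ 13 = 3.
P2: S = E(K, 13) = 1; 9 ⊕ 1 = 8.
P3: S = E(K, 1) = 8; 8 ⊕ 8 = 0.
P4: S = E(K, 8) = 11; 9 ⊕ 11 = 2.
P5: S = E(K, 11) = 13; 1 ⊕ 13 = 12.
P6: S = E(K, 13) = 1; 14 ⊕ 1 = 15.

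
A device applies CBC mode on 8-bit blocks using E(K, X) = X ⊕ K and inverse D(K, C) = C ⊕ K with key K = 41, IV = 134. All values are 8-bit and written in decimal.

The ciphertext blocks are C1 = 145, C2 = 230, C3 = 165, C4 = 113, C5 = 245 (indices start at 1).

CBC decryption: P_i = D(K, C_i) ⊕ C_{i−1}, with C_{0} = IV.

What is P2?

P2 = 94

P2: D(K, 230) = 207; 207 ⊕ 145 = 94.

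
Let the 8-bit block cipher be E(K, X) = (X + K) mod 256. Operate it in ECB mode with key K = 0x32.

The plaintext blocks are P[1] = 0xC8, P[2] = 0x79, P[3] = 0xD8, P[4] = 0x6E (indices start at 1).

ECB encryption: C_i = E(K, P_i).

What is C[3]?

C[3]: E(K, 0xD8) = 0x0A.

C[3] = 0x0A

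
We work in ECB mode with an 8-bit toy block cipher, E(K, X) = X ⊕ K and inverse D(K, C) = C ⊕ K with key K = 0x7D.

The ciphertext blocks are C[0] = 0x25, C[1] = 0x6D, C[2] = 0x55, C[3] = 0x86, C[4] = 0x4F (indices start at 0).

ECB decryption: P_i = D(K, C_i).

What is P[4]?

P[4] = 0x32

P[4]: D(K, 0x4F) = 0x32.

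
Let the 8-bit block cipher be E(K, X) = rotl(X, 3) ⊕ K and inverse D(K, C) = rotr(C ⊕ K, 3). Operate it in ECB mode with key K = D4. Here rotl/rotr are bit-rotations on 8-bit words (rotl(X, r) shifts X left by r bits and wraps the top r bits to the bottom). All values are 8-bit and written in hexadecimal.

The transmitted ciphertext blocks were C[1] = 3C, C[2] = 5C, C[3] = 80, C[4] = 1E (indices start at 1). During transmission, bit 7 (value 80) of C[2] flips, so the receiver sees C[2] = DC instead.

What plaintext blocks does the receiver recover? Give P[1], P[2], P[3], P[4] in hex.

P[1] = 1D, P[2] = 01, P[3] = 8A, P[4] = 59

ECB decryption: P_i = D(K, C_i).
Only C[2] changed, to DC. In ECB, a change in C_i affects only P_i. Decrypting the received ciphertext:
P[1]: D(K, 3C) = 1D.
P[2]: D(K, DC) = 01.
P[3]: D(K, 80) = 8A.
P[4]: D(K, 1E) = 59.
Blocks that differ from the original plaintext: P[2].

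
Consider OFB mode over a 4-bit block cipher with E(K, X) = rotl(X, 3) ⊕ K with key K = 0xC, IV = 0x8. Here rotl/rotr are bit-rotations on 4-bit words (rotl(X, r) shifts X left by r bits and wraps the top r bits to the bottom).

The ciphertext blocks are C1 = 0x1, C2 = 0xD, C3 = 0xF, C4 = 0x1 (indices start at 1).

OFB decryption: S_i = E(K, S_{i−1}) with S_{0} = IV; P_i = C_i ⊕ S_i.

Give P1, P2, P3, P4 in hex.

P1: S = E(K, 0x8) = 0x8; 0x1 ⊕ 0x8 = 0x9.
P2: S = E(K, 0x8) = 0x8; 0xD ⊕ 0x8 = 0x5.
P3: S = E(K, 0x8) = 0x8; 0xF ⊕ 0x8 = 0x7.
P4: S = E(K, 0x8) = 0x8; 0x1 ⊕ 0x8 = 0x9.

P1 = 0x9, P2 = 0x5, P3 = 0x7, P4 = 0x9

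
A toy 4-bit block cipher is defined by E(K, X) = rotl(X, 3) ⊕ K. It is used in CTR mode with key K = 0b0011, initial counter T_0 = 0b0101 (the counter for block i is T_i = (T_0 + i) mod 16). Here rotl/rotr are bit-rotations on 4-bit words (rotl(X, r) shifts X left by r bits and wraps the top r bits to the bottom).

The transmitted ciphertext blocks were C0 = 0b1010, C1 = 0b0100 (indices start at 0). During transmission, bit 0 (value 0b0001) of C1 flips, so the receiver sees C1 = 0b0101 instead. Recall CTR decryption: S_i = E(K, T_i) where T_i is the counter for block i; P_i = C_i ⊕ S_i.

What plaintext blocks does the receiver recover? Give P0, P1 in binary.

P0 = 0b0011, P1 = 0b0101

Only C1 changed, to 0b0101. In CTR, a change in C_i flips the same bit in P_i only; the keystream is unaffected. Decrypting the received ciphertext:
P0: T = 0b0101, S = E(K, T) = 0b1001; 0b1010 ⊕ 0b1001 = 0b0011.
P1: T = 0b0110, S = E(K, T) = 0b0000; 0b0101 ⊕ 0b0000 = 0b0101.
Blocks that differ from the original plaintext: P1.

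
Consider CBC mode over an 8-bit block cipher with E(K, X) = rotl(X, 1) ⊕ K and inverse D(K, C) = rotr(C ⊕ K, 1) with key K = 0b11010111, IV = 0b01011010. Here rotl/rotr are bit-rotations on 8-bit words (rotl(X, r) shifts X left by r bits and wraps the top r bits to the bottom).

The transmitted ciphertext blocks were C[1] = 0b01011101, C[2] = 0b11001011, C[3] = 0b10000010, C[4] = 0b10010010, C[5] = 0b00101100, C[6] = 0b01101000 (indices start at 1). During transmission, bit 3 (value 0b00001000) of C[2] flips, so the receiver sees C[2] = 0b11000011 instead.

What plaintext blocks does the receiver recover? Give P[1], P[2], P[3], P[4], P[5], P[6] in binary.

P[1] = 0b00011111, P[2] = 0b01010111, P[3] = 0b01101001, P[4] = 0b00100000, P[5] = 0b01101111, P[6] = 0b11110011

CBC decryption: P_i = D(K, C_i) ⊕ C_{i−1}, with C_{0} = IV.
Only C[2] changed, to 0b11000011. In CBC, a change in C_i garbles P_i and flips the same bit in P_{i+1}. Decrypting the received ciphertext:
P[1]: D(K, 0b01011101) = 0b01000101; 0b01000101 ⊕ 0b01011010 = 0b00011111.
P[2]: D(K, 0b11000011) = 0b00001010; 0b00001010 ⊕ 0b01011101 = 0b01010111.
P[3]: D(K, 0b10000010) = 0b10101010; 0b10101010 ⊕ 0b11000011 = 0b01101001.
P[4]: D(K, 0b10010010) = 0b10100010; 0b10100010 ⊕ 0b10000010 = 0b00100000.
P[5]: D(K, 0b00101100) = 0b11111101; 0b11111101 ⊕ 0b10010010 = 0b01101111.
P[6]: D(K, 0b01101000) = 0b11011111; 0b11011111 ⊕ 0b00101100 = 0b11110011.
Blocks that differ from the original plaintext: P[2], P[3].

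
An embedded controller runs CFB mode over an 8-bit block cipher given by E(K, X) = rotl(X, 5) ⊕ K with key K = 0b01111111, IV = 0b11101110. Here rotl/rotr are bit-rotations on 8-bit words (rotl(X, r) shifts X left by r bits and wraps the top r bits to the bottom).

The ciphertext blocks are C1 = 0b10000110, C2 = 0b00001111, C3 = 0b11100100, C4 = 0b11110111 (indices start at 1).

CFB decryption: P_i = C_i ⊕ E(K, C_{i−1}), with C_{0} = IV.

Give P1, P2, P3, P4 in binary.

P1 = 0b00100100, P2 = 0b10100000, P3 = 0b01111010, P4 = 0b00010100

P1: E(K, 0b11101110) = 0b10100010; 0b10000110 ⊕ 0b10100010 = 0b00100100.
P2: E(K, 0b10000110) = 0b10101111; 0b00001111 ⊕ 0b10101111 = 0b10100000.
P3: E(K, 0b00001111) = 0b10011110; 0b11100100 ⊕ 0b10011110 = 0b01111010.
P4: E(K, 0b11100100) = 0b11100011; 0b11110111 ⊕ 0b11100011 = 0b00010100.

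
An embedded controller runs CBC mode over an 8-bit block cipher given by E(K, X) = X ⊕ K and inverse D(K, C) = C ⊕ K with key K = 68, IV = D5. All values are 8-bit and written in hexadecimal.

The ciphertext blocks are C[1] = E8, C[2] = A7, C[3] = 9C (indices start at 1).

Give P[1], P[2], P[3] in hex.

P[1] = 55, P[2] = 27, P[3] = 53

CBC decryption: P_i = D(K, C_i) ⊕ C_{i−1}, with C_{0} = IV.
P[1]: D(K, E8) = 80; 80 ⊕ D5 = 55.
P[2]: D(K, A7) = CF; CF ⊕ E8 = 27.
P[3]: D(K, 9C) = F4; F4 ⊕ A7 = 53.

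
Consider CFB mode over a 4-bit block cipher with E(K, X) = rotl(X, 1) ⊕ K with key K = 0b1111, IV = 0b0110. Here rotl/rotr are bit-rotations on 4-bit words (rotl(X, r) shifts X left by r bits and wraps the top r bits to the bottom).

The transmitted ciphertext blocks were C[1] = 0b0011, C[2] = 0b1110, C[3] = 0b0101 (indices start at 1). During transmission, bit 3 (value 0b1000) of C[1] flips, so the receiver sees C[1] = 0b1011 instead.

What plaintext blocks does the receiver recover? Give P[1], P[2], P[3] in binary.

CFB decryption: P_i = C_i ⊕ E(K, C_{i−1}), with C_{0} = IV.
Only C[1] changed, to 0b1011. In CFB, a change in C_i flips the same bit in P_i and garbles P_{i+1}. Decrypting the received ciphertext:
P[1]: E(K, 0b0110) = 0b0011; 0b1011 ⊕ 0b0011 = 0b1000.
P[2]: E(K, 0b1011) = 0b1000; 0b1110 ⊕ 0b1000 = 0b0110.
P[3]: E(K, 0b1110) = 0b0010; 0b0101 ⊕ 0b0010 = 0b0111.
Blocks that differ from the original plaintext: P[1], P[2].

P[1] = 0b1000, P[2] = 0b0110, P[3] = 0b0111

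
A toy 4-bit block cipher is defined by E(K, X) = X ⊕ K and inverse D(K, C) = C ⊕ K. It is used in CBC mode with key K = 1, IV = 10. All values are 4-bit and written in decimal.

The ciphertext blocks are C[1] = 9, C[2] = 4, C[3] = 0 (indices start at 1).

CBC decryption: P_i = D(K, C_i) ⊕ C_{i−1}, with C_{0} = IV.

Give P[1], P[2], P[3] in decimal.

P[1] = 2, P[2] = 12, P[3] = 5

P[1]: D(K, 9) = 8; 8 ⊕ 10 = 2.
P[2]: D(K, 4) = 5; 5 ⊕ 9 = 12.
P[3]: D(K, 0) = 1; 1 ⊕ 4 = 5.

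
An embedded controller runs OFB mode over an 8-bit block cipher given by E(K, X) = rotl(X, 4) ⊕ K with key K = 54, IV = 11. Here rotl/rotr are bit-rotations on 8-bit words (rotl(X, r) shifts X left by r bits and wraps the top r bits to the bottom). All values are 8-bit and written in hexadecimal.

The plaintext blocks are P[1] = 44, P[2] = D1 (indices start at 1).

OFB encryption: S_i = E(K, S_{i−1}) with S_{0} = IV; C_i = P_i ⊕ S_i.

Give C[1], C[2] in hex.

C[1] = 01, C[2] = D1

C[1]: S = E(K, 11) = 45; 44 ⊕ 45 = 01.
C[2]: S = E(K, 45) = 00; D1 ⊕ 00 = D1.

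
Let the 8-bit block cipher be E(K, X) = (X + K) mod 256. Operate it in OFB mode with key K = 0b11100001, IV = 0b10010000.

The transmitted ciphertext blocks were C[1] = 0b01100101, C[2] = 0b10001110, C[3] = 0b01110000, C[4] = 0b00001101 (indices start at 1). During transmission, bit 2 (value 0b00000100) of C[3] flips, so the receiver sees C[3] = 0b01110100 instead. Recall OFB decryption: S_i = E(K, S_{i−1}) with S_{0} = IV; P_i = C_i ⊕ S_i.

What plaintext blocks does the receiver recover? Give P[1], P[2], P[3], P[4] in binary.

P[1] = 0b00010100, P[2] = 0b11011100, P[3] = 0b01000111, P[4] = 0b00011001

Only C[3] changed, to 0b01110100. In OFB, a change in C_i flips the same bit in P_i only; the keystream is unaffected. Decrypting the received ciphertext:
P[1]: S = E(K, 0b10010000) = 0b01110001; 0b01100101 ⊕ 0b01110001 = 0b00010100.
P[2]: S = E(K, 0b01110001) = 0b01010010; 0b10001110 ⊕ 0b01010010 = 0b11011100.
P[3]: S = E(K, 0b01010010) = 0b00110011; 0b01110100 ⊕ 0b00110011 = 0b01000111.
P[4]: S = E(K, 0b00110011) = 0b00010100; 0b00001101 ⊕ 0b00010100 = 0b00011001.
Blocks that differ from the original plaintext: P[3].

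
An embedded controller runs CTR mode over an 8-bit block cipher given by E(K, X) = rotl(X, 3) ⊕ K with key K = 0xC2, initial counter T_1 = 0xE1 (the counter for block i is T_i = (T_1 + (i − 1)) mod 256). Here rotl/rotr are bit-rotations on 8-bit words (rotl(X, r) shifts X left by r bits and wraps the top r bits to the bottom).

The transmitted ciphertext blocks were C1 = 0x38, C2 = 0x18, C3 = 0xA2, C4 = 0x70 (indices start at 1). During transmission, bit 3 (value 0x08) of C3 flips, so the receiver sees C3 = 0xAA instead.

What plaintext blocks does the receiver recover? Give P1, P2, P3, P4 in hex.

CTR decryption: S_i = E(K, T_i) where T_i is the counter for block i; P_i = C_i ⊕ S_i.
Only C3 changed, to 0xAA. In CTR, a change in C_i flips the same bit in P_i only; the keystream is unaffected. Decrypting the received ciphertext:
P1: T = 0xE1, S = E(K, T) = 0xCD; 0x38 ⊕ 0xCD = 0xF5.
P2: T = 0xE2, S = E(K, T) = 0xD5; 0x18 ⊕ 0xD5 = 0xCD.
P3: T = 0xE3, S = E(K, T) = 0xDD; 0xAA ⊕ 0xDD = 0x77.
P4: T = 0xE4, S = E(K, T) = 0xE5; 0x70 ⊕ 0xE5 = 0x95.
Blocks that differ from the original plaintext: P3.

P1 = 0xF5, P2 = 0xCD, P3 = 0x77, P4 = 0x95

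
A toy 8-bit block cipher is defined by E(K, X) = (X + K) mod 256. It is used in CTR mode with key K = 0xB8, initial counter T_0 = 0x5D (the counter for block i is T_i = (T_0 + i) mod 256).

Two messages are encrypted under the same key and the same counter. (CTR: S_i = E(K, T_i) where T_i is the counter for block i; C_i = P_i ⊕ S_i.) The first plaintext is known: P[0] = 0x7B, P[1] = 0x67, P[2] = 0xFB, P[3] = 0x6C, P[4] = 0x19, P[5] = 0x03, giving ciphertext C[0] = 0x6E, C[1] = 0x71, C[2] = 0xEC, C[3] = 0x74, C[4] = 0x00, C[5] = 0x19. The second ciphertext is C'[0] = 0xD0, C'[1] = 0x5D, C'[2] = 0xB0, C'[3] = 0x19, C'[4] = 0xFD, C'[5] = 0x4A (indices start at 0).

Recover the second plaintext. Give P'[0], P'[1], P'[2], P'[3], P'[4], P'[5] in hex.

P'[0] = 0xC5, P'[1] = 0x4B, P'[2] = 0xA7, P'[3] = 0x01, P'[4] = 0xE4, P'[5] = 0x50

In CTR with a reused counter, both messages share the same keystream S_i, so C_i ⊕ C'_i = P_i ⊕ P'_i and thus P'_i = P_i ⊕ C_i ⊕ C'_i.
P'[0]: 0x7B ⊕ 0x6E ⊕ 0xD0 = 0xC5.
P'[1]: 0x67 ⊕ 0x71 ⊕ 0x5D = 0x4B.
P'[2]: 0xFB ⊕ 0xEC ⊕ 0xB0 = 0xA7.
P'[3]: 0x6C ⊕ 0x74 ⊕ 0x19 = 0x01.
P'[4]: 0x19 ⊕ 0x00 ⊕ 0xFD = 0xE4.
P'[5]: 0x03 ⊕ 0x19 ⊕ 0x4A = 0x50.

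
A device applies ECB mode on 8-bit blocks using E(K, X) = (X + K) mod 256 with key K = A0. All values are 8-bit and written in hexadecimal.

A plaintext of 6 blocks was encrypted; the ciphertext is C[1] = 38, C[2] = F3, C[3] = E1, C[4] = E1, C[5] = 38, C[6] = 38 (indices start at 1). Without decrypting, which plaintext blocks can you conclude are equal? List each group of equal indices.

ECB encrypts each block independently with the same key, so equal ciphertext blocks imply equal plaintext blocks.
C[1] = C[5] = C[6] = 38, so P[1] = P[5] = P[6].
C[3] = C[4] = E1, so P[3] = P[4].

P[1] = P[5] = P[6]; P[3] = P[4]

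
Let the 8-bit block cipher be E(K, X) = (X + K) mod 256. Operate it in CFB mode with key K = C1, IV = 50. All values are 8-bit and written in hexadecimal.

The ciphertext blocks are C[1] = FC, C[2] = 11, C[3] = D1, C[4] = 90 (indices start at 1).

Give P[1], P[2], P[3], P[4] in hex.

CFB decryption: P_i = C_i ⊕ E(K, C_{i−1}), with C_{0} = IV.
P[1]: E(K, 50) = 11; FC ⊕ 11 = ED.
P[2]: E(K, FC) = BD; 11 ⊕ BD = AC.
P[3]: E(K, 11) = D2; D1 ⊕ D2 = 03.
P[4]: E(K, D1) = 92; 90 ⊕ 92 = 02.

P[1] = ED, P[2] = AC, P[3] = 03, P[4] = 02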